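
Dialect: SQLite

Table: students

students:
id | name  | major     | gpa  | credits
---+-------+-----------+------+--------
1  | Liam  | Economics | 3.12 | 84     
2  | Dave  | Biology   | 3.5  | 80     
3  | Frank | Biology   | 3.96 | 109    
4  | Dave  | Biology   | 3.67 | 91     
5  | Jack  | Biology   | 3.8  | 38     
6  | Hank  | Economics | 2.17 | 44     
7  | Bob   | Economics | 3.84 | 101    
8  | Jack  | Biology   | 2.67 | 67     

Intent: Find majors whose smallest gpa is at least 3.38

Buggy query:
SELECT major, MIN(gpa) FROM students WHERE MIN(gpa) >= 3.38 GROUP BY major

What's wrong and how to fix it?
Bug: Aggregates like MIN are computed per group after WHERE runs

Fix: Use HAVING for the per-group MIN condition

Corrected query:
SELECT major, MIN(gpa) FROM students GROUP BY major HAVING MIN(gpa) >= 3.38

Result:
(no rows)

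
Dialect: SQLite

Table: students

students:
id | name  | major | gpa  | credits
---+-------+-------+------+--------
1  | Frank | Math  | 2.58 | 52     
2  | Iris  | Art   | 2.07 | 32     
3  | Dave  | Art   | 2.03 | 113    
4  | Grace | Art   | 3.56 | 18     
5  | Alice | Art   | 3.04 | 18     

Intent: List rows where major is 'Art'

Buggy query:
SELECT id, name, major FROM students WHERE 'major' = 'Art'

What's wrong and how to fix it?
Bug: 'major' in single quotes is a string literal, not the column; the comparison is literal-vs-literal and never true

Fix: Reference the column as major without single quotes

Corrected query:
SELECT id, name, major FROM students WHERE major = 'Art'

Result:
id | name  | major
---+-------+------
2  | Iris  | Art  
3  | Dave  | Art  
4  | Grace | Art  
5  | Alice | Art  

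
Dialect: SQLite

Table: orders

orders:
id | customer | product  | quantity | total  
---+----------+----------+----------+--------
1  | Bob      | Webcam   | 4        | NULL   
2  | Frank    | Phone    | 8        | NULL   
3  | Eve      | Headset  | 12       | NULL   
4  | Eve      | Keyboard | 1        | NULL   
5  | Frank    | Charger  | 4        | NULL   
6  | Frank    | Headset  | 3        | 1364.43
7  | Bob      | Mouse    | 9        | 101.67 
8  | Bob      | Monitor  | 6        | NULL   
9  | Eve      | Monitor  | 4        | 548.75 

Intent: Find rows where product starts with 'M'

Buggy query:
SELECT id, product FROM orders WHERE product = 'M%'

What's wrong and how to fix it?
Bug: Wildcards only work with LIKE; '=' treats '%' as a literal character

Fix: Use LIKE for wildcard pattern matching

Corrected query:
SELECT id, product FROM orders WHERE product LIKE 'M%'

Result:
id | product
---+--------
7  | Mouse  
8  | Monitor
9  | Monitor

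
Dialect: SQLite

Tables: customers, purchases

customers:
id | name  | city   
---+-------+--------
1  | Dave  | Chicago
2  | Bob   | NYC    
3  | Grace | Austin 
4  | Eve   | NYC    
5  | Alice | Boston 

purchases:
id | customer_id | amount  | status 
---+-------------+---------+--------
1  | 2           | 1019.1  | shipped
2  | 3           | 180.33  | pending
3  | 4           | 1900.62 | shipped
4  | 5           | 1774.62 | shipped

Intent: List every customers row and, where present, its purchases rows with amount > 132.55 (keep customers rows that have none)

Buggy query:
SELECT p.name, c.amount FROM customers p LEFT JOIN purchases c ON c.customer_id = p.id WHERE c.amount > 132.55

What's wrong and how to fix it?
Bug: A WHERE condition on the right-hand table after LEFT JOIN drops unmatched parents

Fix: Move the right-table condition into the ON clause so unmatched parents are kept

Corrected query:
SELECT p.name, c.amount FROM customers p LEFT JOIN purchases c ON c.customer_id = p.id AND c.amount > 132.55

Result:
name  | amount 
------+--------
Dave  | NULL   
Bob   | 1019.1 
Grace | 180.33 
Eve   | 1900.62
Alice | 1774.62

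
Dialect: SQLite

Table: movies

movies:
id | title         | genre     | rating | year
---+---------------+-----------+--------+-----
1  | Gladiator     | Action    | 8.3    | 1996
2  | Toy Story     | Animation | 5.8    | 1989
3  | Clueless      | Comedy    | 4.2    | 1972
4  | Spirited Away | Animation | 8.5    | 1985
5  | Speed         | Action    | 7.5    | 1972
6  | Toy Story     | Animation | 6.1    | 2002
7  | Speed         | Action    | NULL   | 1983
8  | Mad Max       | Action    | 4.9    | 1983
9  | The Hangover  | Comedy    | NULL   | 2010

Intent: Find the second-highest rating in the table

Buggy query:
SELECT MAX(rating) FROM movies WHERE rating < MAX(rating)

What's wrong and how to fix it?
Bug: The inner MAX is an aggregate inside WHERE, which is not allowed

Fix: Compute the overall MAX in a subquery, then take MAX of rows below it

Corrected query:
SELECT MAX(rating) FROM movies WHERE rating < (SELECT MAX(rating) FROM movies)

Result:
MAX(rating)
-----------
8.3        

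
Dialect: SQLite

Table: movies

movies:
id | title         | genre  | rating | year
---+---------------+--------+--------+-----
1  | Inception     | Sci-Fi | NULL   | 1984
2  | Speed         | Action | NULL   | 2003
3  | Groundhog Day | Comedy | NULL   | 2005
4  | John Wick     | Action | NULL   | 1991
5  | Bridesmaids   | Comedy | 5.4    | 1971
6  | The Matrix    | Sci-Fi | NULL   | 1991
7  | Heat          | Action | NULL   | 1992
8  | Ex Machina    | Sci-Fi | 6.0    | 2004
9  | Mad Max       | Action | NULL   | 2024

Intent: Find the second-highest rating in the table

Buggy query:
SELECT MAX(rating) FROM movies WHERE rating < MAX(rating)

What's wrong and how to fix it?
Bug: MAX(rating) on the right of the comparison is an aggregate-in-WHERE error

Fix: Compute the overall MAX in a subquery, then take MAX of rows below it

Corrected query:
SELECT MAX(rating) FROM movies WHERE rating < (SELECT MAX(rating) FROM movies)

Result:
MAX(rating)
-----------
5.4        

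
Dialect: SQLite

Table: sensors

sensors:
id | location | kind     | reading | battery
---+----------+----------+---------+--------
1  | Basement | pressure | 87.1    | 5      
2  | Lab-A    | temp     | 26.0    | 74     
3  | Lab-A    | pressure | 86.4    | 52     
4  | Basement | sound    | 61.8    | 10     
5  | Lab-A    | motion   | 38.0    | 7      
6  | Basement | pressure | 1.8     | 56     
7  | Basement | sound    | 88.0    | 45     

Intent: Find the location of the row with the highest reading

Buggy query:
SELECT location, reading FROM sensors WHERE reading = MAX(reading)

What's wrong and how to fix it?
Bug: MAX(reading) is an aggregate and cannot be used directly in WHERE

Fix: Use a subquery: WHERE reading = (SELECT MAX(reading) FROM sensors)

Corrected query:
SELECT location, reading FROM sensors WHERE reading = (SELECT MAX(reading) FROM sensors)

Result:
location | reading
---------+--------
Basement | 88     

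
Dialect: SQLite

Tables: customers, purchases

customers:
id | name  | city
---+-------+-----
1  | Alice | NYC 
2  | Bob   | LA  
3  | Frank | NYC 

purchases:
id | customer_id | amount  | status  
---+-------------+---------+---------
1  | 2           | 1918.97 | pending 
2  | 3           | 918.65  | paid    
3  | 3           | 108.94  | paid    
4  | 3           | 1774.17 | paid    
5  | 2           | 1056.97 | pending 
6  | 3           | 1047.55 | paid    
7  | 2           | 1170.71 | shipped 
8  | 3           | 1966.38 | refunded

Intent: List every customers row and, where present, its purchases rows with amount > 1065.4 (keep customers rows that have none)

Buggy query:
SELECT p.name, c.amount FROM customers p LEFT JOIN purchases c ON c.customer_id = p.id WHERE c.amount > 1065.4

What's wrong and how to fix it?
Bug: A WHERE condition on the right-hand table after LEFT JOIN drops unmatched parents

Fix: Put 'c.amount > 1065.4' in the JOIN's ON clause instead of WHERE

Corrected query:
SELECT p.name, c.amount FROM customers p LEFT JOIN purchases c ON c.customer_id = p.id AND c.amount > 1065.4

Result:
name  | amount 
------+--------
Alice | NULL   
Bob   | 1170.71
Bob   | 1918.97
Frank | 1774.17
Frank | 1966.38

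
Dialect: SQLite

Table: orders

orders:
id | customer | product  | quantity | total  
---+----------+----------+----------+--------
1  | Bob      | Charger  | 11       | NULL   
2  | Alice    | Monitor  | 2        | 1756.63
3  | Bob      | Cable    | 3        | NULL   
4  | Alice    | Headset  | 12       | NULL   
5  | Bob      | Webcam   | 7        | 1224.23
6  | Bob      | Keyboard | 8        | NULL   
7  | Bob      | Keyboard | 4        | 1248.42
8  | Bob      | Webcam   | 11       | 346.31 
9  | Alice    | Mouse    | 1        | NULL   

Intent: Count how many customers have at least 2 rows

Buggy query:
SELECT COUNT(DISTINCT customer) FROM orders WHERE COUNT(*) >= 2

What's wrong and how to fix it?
Bug: WHERE filters individual rows, not groups, so a group-level COUNT is invalid there

Fix: Use a subquery that GROUPs and filters with HAVING, then count its rows

Corrected query:
SELECT COUNT(*) FROM (SELECT customer FROM orders GROUP BY customer HAVING COUNT(*) >= 2)

Result:
COUNT(*)
--------
2       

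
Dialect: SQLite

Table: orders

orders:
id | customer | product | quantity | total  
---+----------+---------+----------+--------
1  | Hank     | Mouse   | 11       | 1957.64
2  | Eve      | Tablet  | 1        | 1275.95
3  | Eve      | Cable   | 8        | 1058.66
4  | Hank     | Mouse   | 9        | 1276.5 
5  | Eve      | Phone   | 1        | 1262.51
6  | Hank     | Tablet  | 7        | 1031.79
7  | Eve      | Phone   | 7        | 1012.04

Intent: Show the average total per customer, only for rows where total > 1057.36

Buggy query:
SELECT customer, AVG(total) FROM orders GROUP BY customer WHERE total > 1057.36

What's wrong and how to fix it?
Bug: WHERE cannot follow GROUP BY

Fix: Place WHERE between FROM and GROUP BY

Corrected query:
SELECT customer, AVG(total) FROM orders WHERE total > 1057.36 GROUP BY customer

Result:
customer | AVG(total)
---------+-----------
Eve      | 1199.04   
Hank     | 1617.07   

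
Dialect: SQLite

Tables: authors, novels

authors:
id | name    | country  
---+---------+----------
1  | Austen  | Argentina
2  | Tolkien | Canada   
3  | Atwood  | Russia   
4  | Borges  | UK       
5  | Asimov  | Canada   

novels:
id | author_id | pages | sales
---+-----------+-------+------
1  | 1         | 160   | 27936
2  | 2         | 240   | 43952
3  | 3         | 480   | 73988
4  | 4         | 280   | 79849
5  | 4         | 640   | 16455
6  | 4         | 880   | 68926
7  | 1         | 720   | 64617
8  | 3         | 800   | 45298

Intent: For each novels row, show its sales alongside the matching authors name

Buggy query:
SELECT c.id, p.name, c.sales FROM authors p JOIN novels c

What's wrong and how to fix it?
Bug: Missing join condition: each novels row is matched to all authors rows instead of just its own

Fix: Specify the join condition linking the foreign key to the parent id

Corrected query:
SELECT c.id, p.name, c.sales FROM authors p JOIN novels c ON c.author_id = p.id

Result:
id | name    | sales
---+---------+------
1  | Austen  | 27936
2  | Tolkien | 43952
3  | Atwood  | 73988
4  | Borges  | 79849
5  | Borges  | 16455
6  | Borges  | 68926
7  | Austen  | 64617
8  | Atwood  | 45298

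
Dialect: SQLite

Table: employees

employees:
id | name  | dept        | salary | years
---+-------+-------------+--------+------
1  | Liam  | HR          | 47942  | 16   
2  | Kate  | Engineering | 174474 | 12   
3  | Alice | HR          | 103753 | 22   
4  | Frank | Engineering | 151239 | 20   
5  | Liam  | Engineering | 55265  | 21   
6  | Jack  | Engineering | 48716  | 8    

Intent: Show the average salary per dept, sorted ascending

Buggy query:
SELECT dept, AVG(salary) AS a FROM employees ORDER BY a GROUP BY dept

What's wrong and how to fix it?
Bug: GROUP BY must precede ORDER BY

Fix: Move ORDER BY to the end, after GROUP BY

Corrected query:
SELECT dept, AVG(salary) AS a FROM employees GROUP BY dept ORDER BY a

Result:
dept        | a       
------------+---------
HR          | 75847.5 
Engineering | 107423.5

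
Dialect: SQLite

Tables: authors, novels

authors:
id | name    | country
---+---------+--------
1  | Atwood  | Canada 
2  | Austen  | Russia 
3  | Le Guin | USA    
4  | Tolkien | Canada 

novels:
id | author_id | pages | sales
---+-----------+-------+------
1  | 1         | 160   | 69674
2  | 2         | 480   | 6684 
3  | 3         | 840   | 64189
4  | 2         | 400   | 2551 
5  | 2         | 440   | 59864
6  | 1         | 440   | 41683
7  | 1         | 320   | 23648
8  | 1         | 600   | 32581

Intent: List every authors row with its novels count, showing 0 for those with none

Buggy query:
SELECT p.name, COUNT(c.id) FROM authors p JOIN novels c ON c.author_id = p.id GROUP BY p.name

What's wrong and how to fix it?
Bug: INNER JOIN drops authors rows that have no matching novels rows

Fix: Switch to LEFT JOIN to retain unmatched parent rows

Corrected query:
SELECT p.name, COUNT(c.id) FROM authors p LEFT JOIN novels c ON c.author_id = p.id GROUP BY p.name

Result:
name    | COUNT(c.id)
--------+------------
Atwood  | 4          
Austen  | 3          
Le Guin | 1          
Tolkien | 0          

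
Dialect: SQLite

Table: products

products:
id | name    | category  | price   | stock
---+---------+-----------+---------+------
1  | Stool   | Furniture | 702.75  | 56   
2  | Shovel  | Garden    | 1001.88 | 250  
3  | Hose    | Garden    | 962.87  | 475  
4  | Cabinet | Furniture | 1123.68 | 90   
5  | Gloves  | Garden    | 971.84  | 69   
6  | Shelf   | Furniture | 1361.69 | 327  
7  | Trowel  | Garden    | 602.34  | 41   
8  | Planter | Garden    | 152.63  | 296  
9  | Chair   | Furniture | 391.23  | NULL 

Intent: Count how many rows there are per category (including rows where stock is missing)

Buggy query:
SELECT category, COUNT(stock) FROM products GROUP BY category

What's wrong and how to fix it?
Bug: COUNT(stock) skips NULLs, so groups with missing stock are undercounted

Fix: Replace COUNT(stock) with COUNT(*)

Corrected query:
SELECT category, COUNT(*) FROM products GROUP BY category

Result:
category  | COUNT(*)
----------+---------
Furniture | 4       
Garden    | 5       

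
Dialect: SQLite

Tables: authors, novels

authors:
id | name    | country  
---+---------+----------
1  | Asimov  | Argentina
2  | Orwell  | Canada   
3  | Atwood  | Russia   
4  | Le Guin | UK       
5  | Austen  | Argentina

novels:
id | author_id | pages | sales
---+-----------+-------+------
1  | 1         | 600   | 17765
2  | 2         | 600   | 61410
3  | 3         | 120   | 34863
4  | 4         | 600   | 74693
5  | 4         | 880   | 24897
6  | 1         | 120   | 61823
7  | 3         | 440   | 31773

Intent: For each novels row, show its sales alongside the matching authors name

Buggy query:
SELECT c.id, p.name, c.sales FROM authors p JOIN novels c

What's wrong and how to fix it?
Bug: Missing join condition: each novels row is matched to all authors rows instead of just its own

Fix: Specify the join condition linking the foreign key to the parent id

Corrected query:
SELECT c.id, p.name, c.sales FROM authors p JOIN novels c ON c.author_id = p.id

Result:
id | name    | sales
---+---------+------
1  | Asimov  | 17765
2  | Orwell  | 61410
3  | Atwood  | 34863
4  | Le Guin | 74693
5  | Le Guin | 24897
6  | Asimov  | 61823
7  | Atwood  | 31773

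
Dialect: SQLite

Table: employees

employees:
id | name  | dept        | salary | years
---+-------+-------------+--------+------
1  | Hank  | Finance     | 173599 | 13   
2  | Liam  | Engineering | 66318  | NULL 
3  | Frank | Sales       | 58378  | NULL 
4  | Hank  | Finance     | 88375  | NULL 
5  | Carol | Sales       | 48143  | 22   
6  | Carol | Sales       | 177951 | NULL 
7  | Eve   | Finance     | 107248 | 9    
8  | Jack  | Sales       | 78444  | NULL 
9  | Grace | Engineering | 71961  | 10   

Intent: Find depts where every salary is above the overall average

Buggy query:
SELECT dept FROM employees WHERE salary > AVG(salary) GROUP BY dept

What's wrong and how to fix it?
Bug: WHERE evaluates per row before aggregation, so AVG() is unavailable

Fix: Use a subquery for AVG and a HAVING MIN(...) filter so the condition holds for every row in the group

Corrected query:
SELECT dept FROM employees GROUP BY dept HAVING MIN(salary) > (SELECT AVG(salary) FROM employees)

Result:
(no rows)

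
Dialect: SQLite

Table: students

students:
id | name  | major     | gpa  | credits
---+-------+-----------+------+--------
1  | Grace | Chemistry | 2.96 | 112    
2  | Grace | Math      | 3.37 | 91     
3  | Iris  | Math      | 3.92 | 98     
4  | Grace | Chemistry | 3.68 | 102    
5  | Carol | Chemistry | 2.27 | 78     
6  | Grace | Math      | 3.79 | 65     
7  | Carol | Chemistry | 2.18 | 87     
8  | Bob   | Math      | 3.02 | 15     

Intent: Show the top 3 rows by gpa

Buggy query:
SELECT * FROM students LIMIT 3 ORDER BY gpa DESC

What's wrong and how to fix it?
Bug: LIMIT must come after ORDER BY

Fix: Swap the clauses: ORDER BY first, then LIMIT

Corrected query:
SELECT * FROM students ORDER BY gpa DESC LIMIT 3

Result:
id | name  | major     | gpa  | credits
---+-------+-----------+------+--------
3  | Iris  | Math      | 3.92 | 98     
6  | Grace | Math      | 3.79 | 65     
4  | Grace | Chemistry | 3.68 | 102    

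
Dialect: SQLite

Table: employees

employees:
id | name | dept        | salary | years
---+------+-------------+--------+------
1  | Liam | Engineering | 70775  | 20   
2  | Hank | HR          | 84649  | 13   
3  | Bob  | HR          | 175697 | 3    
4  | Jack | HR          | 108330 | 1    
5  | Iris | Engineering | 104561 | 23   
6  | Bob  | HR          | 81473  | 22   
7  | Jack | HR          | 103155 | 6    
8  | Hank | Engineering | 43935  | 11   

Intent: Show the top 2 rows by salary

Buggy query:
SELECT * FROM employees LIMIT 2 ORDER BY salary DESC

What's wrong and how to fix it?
Bug: LIMIT must come after ORDER BY

Fix: Swap the clauses: ORDER BY first, then LIMIT

Corrected query:
SELECT * FROM employees ORDER BY salary DESC LIMIT 2

Result:
id | name | dept | salary | years
---+------+------+--------+------
3  | Bob  | HR   | 175697 | 3    
4  | Jack | HR   | 108330 | 1    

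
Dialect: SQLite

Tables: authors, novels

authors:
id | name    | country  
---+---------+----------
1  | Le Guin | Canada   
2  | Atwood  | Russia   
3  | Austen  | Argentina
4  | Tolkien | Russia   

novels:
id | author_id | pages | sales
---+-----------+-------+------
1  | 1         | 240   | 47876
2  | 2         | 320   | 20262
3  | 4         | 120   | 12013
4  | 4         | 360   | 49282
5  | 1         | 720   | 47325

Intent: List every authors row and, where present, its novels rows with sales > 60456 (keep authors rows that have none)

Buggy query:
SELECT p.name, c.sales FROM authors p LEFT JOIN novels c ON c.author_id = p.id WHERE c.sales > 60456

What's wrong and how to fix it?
Bug: Filtering c.sales in WHERE discards the NULL rows produced by LEFT JOIN, turning it into an inner join

Fix: Move the right-table condition into the ON clause so unmatched parents are kept

Corrected query:
SELECT p.name, c.sales FROM authors p LEFT JOIN novels c ON c.author_id = p.id AND c.sales > 60456

Result:
name    | sales
--------+------
Le Guin | NULL 
Atwood  | NULL 
Austen  | NULL 
Tolkien | NULL 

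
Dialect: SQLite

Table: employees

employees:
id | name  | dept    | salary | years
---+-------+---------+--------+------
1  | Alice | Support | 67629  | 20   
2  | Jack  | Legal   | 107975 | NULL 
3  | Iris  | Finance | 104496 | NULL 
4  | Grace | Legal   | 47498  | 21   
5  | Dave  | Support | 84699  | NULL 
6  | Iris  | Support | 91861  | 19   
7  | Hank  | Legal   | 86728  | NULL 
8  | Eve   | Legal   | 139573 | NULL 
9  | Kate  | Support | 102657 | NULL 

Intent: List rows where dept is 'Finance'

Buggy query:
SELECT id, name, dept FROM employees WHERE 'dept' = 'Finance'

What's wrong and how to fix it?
Bug: 'dept' in single quotes is a string literal, not the column; the comparison is literal-vs-literal and never true

Fix: Remove the quotes around the column name (or use double quotes for an identifier)

Corrected query:
SELECT id, name, dept FROM employees WHERE dept = 'Finance'

Result:
id | name | dept   
---+------+--------
3  | Iris | Finance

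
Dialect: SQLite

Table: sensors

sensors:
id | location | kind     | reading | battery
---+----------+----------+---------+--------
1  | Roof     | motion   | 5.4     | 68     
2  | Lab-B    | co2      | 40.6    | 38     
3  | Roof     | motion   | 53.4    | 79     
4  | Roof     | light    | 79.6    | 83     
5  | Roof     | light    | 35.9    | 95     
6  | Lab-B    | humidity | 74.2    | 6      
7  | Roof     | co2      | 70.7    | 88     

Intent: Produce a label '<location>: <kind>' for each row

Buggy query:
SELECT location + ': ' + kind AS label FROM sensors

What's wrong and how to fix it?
Bug: '+' is numeric addition; on text columns SQLite converts them to 0 instead of concatenating

Fix: Replace + with || to concatenate text

Corrected query:
SELECT location || ': ' || kind AS label FROM sensors

Result:
label          
---------------
Roof: motion   
Lab-B: co2     
Roof: motion   
Roof: light    
Roof: light    
Lab-B: humidity
Roof: co2      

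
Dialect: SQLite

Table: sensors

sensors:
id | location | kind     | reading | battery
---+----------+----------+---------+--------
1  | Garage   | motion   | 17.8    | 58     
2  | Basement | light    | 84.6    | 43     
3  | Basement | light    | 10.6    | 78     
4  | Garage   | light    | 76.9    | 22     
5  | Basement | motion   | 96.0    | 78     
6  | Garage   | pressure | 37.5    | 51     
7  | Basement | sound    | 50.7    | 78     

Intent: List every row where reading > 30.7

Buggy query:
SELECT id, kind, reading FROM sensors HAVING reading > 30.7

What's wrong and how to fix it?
Bug: HAVING filters the output of aggregation, but this query has no GROUP BY and no aggregate functions, so SQLite rejects it (HAVING clause on a non-aggregate query); the condition here is per row

Fix: Use WHERE for row-level filtering

Corrected query:
SELECT id, kind, reading FROM sensors WHERE reading > 30.7

Result:
id | kind     | reading
---+----------+--------
2  | light    | 84.6   
4  | light    | 76.9   
5  | motion   | 96     
6  | pressure | 37.5   
7  | sound    | 50.7   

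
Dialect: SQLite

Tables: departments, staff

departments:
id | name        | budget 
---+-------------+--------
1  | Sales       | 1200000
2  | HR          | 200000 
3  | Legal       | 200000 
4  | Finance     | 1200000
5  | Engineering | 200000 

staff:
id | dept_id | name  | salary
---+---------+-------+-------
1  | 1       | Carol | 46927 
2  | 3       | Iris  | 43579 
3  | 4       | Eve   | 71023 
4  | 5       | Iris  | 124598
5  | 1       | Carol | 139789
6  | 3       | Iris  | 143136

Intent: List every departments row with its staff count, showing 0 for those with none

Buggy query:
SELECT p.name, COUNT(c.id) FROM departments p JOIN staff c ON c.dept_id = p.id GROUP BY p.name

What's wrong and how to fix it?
Bug: INNER JOIN drops departments rows that have no matching staff rows

Fix: Use LEFT JOIN so parents without children still appear (COUNT(c.id) gives 0)

Corrected query:
SELECT p.name, COUNT(c.id) FROM departments p LEFT JOIN staff c ON c.dept_id = p.id GROUP BY p.name

Result:
name        | COUNT(c.id)
------------+------------
Engineering | 1          
Finance     | 1          
HR          | 0          
Legal       | 2          
Sales       | 2          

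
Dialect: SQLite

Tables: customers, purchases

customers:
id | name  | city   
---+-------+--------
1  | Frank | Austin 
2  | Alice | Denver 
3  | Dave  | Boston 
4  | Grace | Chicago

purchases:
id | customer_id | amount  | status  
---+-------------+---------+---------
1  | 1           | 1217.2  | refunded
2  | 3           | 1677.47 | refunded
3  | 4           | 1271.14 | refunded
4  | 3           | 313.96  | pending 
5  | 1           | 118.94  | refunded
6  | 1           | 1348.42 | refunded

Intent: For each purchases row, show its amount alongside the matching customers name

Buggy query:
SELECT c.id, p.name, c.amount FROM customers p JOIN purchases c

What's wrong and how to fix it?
Bug: JOIN with no ON clause produces a cartesian product; every purchases row pairs with every customers row

Fix: Specify the join condition linking the foreign key to the parent id

Corrected query:
SELECT c.id, p.name, c.amount FROM customers p JOIN purchases c ON c.customer_id = p.id

Result:
id | name  | amount 
---+-------+--------
1  | Frank | 1217.2 
2  | Dave  | 1677.47
3  | Grace | 1271.14
4  | Dave  | 313.96 
5  | Frank | 118.94 
6  | Frank | 1348.42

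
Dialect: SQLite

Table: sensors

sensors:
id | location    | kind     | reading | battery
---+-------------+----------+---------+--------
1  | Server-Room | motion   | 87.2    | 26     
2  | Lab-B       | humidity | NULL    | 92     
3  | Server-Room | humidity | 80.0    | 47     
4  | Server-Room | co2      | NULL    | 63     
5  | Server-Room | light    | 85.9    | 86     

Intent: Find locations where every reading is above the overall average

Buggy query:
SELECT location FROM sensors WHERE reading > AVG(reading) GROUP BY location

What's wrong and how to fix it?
Bug: WHERE evaluates per row before aggregation, so AVG() is unavailable

Fix: Compute the overall average in a scalar subquery and compare each group's MIN against it in HAVING

Corrected query:
SELECT location FROM sensors GROUP BY location HAVING MIN(reading) > (SELECT AVG(reading) FROM sensors)

Result:
(no rows)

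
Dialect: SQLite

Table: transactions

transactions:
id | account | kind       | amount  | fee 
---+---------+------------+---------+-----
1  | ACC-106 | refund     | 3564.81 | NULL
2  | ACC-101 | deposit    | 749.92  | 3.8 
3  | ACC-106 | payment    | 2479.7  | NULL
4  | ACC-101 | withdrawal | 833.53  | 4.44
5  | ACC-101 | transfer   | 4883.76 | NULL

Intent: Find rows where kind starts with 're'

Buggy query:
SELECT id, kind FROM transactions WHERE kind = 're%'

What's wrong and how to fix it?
Bug: Wildcards only work with LIKE; '=' treats '%' as a literal character

Fix: Use LIKE for wildcard pattern matching

Corrected query:
SELECT id, kind FROM transactions WHERE kind LIKE 're%'

Result:
id | kind  
---+-------
1  | refund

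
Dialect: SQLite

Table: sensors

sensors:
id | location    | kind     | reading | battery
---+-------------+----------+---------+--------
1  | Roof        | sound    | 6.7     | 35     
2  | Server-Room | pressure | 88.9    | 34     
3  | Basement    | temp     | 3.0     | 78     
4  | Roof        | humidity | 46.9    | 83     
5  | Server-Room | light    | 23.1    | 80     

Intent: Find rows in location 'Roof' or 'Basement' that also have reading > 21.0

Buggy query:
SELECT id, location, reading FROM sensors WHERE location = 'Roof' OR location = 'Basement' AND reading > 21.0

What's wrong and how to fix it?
Bug: AND binds tighter than OR, so this parses as location = 'Roof' OR (location = 'Basement' AND reading > 21.0)

Fix: Add parentheses around the OR so the AND applies to both alternatives

Corrected query:
SELECT id, location, reading FROM sensors WHERE (location = 'Roof' OR location = 'Basement') AND reading > 21.0

Result:
id | location | reading
---+----------+--------
4  | Roof     | 46.9   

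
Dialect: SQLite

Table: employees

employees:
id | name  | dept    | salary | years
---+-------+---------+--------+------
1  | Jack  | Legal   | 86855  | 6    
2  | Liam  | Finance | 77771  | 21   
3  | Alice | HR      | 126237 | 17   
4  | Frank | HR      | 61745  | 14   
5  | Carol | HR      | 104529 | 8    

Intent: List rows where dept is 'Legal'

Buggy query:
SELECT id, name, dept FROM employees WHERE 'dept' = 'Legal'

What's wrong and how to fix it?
Bug: Single quotes denote string literals in SQL; the column name is being compared as a constant string

Fix: Reference the column as dept without single quotes

Corrected query:
SELECT id, name, dept FROM employees WHERE dept = 'Legal'

Result:
id | name | dept 
---+------+------
1  | Jack | Legal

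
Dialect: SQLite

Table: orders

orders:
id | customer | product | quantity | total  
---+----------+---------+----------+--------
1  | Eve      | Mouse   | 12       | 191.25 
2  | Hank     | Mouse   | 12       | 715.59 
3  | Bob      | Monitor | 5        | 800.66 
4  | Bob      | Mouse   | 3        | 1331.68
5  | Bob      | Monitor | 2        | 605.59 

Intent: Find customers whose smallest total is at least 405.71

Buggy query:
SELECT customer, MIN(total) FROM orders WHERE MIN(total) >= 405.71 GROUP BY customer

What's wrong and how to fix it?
Bug: Aggregates like MIN are computed per group after WHERE runs

Fix: Use HAVING for the per-group MIN condition

Corrected query:
SELECT customer, MIN(total) FROM orders GROUP BY customer HAVING MIN(total) >= 405.71

Result:
customer | MIN(total)
---------+-----------
Bob      | 605.59    
Hank     | 715.59    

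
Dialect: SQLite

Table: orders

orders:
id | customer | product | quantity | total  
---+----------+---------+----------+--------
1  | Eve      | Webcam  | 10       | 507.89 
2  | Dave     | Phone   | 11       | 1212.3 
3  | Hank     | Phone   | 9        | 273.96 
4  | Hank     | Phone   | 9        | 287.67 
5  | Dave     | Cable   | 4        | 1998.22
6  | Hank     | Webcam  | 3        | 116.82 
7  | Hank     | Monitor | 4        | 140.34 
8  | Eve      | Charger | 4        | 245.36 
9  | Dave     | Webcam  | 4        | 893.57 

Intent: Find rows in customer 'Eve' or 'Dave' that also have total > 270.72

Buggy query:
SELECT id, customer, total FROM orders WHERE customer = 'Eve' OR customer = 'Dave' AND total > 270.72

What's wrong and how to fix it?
Bug: AND binds tighter than OR, so this parses as customer = 'Eve' OR (customer = 'Dave' AND total > 270.72)

Fix: Add parentheses around the OR so the AND applies to both alternatives

Corrected query:
SELECT id, customer, total FROM orders WHERE (customer = 'Eve' OR customer = 'Dave') AND total > 270.72

Result:
id | customer | total  
---+----------+--------
1  | Eve      | 507.89 
2  | Dave     | 1212.3 
5  | Dave     | 1998.22
9  | Dave     | 893.57 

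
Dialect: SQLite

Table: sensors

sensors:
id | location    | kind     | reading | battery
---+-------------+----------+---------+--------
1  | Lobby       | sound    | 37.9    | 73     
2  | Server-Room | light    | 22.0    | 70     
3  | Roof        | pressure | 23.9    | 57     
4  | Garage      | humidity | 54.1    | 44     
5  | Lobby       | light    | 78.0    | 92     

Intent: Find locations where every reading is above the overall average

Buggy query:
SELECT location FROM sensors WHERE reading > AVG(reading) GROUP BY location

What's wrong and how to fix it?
Bug: AVG() is an aggregate; it can't sit directly in WHERE

Fix: Compute the overall average in a scalar subquery and compare each group's MIN against it in HAVING

Corrected query:
SELECT location FROM sensors GROUP BY location HAVING MIN(reading) > (SELECT AVG(reading) FROM sensors)

Result:
location
--------
Garage  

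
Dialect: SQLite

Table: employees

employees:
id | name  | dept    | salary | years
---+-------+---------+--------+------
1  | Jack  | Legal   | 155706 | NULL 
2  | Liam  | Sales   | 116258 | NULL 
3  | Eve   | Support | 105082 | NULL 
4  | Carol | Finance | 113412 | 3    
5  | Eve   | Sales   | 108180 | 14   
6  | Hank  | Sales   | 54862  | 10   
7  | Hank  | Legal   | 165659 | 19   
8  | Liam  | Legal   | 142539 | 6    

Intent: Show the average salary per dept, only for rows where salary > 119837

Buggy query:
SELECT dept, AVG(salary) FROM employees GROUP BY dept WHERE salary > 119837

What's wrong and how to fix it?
Bug: WHERE cannot follow GROUP BY

Fix: Place WHERE between FROM and GROUP BY

Corrected query:
SELECT dept, AVG(salary) FROM employees WHERE salary > 119837 GROUP BY dept

Result:
dept  | AVG(salary)  
------+--------------
Legal | 154634.666667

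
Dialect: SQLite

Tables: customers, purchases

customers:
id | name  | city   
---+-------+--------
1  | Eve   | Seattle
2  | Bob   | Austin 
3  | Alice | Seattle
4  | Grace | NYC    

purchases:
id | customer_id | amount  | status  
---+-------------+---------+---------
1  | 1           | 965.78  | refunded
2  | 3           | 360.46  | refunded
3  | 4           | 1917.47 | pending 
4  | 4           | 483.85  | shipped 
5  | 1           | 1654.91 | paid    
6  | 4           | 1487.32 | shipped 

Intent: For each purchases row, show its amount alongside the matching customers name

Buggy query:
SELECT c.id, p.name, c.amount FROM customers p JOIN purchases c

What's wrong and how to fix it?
Bug: JOIN with no ON clause produces a cartesian product; every purchases row pairs with every customers row

Fix: Add ON c.customer_id = p.id to the JOIN

Corrected query:
SELECT c.id, p.name, c.amount FROM customers p JOIN purchases c ON c.customer_id = p.id

Result:
id | name  | amount 
---+-------+--------
1  | Eve   | 965.78 
2  | Alice | 360.46 
3  | Grace | 1917.47
4  | Grace | 483.85 
5  | Eve   | 1654.91
6  | Grace | 1487.32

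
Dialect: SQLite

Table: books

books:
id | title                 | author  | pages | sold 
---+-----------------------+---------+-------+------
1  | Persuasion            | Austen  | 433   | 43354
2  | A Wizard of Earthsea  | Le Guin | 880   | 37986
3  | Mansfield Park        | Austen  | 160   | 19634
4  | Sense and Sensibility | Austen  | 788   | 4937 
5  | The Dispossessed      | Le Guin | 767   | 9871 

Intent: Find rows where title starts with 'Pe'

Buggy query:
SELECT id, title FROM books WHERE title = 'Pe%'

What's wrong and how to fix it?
Bug: '=' compares the literal string including the % character; pattern matching needs LIKE

Fix: Replace '=' with LIKE so 'Pe%' is treated as a pattern

Corrected query:
SELECT id, title FROM books WHERE title LIKE 'Pe%'

Result:
id | title     
---+-----------
1  | Persuasion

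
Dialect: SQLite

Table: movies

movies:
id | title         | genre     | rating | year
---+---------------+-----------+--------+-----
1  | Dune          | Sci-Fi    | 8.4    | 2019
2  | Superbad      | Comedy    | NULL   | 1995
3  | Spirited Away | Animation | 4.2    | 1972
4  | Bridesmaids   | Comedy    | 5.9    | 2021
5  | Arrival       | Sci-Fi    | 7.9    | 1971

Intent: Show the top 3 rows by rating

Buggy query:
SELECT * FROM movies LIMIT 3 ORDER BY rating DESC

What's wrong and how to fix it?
Bug: ORDER BY cannot follow LIMIT; LIMIT is the final clause

Fix: Sort with ORDER BY, then apply LIMIT

Corrected query:
SELECT * FROM movies ORDER BY rating DESC LIMIT 3

Result:
id | title       | genre  | rating | year
---+-------------+--------+--------+-----
1  | Dune        | Sci-Fi | 8.4    | 2019
5  | Arrival     | Sci-Fi | 7.9    | 1971
4  | Bridesmaids | Comedy | 5.9    | 2021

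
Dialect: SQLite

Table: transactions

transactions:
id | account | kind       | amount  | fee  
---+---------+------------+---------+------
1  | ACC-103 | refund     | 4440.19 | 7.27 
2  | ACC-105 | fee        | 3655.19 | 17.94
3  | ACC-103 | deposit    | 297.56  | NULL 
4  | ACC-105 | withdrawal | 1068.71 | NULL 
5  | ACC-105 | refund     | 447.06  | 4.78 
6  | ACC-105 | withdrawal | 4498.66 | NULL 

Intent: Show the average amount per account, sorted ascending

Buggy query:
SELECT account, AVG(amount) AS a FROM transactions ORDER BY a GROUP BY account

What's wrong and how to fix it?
Bug: ORDER BY appears before GROUP BY; SQL clause order requires GROUP BY first

Fix: Move ORDER BY to the end, after GROUP BY

Corrected query:
SELECT account, AVG(amount) AS a FROM transactions GROUP BY account ORDER BY a

Result:
account | a       
--------+---------
ACC-103 | 2368.875
ACC-105 | 2417.405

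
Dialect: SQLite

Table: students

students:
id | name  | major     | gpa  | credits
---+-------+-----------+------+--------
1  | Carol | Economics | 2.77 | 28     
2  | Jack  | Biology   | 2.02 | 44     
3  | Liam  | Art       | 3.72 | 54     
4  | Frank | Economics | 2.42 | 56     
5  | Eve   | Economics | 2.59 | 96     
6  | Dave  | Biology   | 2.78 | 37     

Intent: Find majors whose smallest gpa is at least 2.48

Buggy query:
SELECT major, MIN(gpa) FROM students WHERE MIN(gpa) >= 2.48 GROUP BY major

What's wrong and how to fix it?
Bug: MIN() in WHERE is a misuse of aggregate

Fix: Replace WHERE with HAVING after the GROUP BY

Corrected query:
SELECT major, MIN(gpa) FROM students GROUP BY major HAVING MIN(gpa) >= 2.48

Result:
major | MIN(gpa)
------+---------
Art   | 3.72    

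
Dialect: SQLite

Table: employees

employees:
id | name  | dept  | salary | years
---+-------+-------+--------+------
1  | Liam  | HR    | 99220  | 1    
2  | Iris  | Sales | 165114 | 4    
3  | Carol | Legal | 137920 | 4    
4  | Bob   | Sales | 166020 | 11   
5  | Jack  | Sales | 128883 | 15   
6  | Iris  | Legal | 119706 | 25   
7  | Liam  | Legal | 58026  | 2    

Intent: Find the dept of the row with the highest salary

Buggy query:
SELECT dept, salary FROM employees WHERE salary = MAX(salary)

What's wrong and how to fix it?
Bug: WHERE is evaluated per row; an aggregate over the whole table isn't defined there

Fix: Use a subquery: WHERE salary = (SELECT MAX(salary) FROM employees)

Corrected query:
SELECT dept, salary FROM employees WHERE salary = (SELECT MAX(salary) FROM employees)

Result:
dept  | salary
------+-------
Sales | 166020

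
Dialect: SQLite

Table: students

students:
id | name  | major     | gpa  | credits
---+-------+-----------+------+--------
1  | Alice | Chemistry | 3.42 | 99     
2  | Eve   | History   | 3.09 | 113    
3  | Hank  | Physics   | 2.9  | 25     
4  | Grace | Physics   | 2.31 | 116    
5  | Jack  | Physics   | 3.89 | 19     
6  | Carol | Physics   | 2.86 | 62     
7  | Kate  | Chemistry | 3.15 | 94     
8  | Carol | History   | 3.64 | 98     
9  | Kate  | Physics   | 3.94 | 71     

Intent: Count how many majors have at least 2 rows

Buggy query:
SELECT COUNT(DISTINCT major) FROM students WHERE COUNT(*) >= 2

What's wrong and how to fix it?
Bug: WHERE filters individual rows, not groups, so a group-level COUNT is invalid there

Fix: Group first with HAVING COUNT(*) >= 2, then COUNT the resulting groups

Corrected query:
SELECT COUNT(*) FROM (SELECT major FROM students GROUP BY major HAVING COUNT(*) >= 2)

Result:
COUNT(*)
--------
3       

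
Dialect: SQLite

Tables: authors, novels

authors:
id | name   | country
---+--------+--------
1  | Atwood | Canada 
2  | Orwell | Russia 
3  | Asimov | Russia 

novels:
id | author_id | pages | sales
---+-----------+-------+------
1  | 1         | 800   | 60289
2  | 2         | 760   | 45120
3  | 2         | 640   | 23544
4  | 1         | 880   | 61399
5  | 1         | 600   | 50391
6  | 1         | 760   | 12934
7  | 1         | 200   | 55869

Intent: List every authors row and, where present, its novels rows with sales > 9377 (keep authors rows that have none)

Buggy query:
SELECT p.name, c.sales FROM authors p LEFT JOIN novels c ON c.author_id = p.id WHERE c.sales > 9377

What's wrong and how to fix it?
Bug: Filtering c.sales in WHERE discards the NULL rows produced by LEFT JOIN, turning it into an inner join

Fix: Move the right-table condition into the ON clause so unmatched parents are kept

Corrected query:
SELECT p.name, c.sales FROM authors p LEFT JOIN novels c ON c.author_id = p.id AND c.sales > 9377

Result:
name   | sales
-------+------
Atwood | 12934
Atwood | 50391
Atwood | 55869
Atwood | 60289
Atwood | 61399
Orwell | 23544
Orwell | 45120
Asimov | NULL 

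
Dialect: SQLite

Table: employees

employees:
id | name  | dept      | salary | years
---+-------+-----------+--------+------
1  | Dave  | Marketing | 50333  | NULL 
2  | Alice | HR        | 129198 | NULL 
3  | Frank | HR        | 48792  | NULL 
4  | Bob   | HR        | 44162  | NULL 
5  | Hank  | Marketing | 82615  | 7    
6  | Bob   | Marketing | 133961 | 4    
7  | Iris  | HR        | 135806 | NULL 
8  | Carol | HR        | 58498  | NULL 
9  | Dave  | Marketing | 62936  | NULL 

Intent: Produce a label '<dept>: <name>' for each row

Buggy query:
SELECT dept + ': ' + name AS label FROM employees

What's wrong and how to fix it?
Bug: SQLite uses || for string concatenation; + coerces text to numbers (yielding 0)

Fix: Use the || operator for string concatenation

Corrected query:
SELECT dept || ': ' || name AS label FROM employees

Result:
label          
---------------
Marketing: Dave
HR: Alice      
HR: Frank      
HR: Bob        
Marketing: Hank
Marketing: Bob 
HR: Iris       
HR: Carol      
Marketing: Dave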